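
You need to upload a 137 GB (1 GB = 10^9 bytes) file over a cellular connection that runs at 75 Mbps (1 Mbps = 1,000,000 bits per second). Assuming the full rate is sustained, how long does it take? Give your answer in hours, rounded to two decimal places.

137 GB = 137,000,000,000 bytes = 1,096,000,000,000 bits
75 Mbps = 75,000,000 bits/s
time = 1,096,000,000,000 / 75,000,000 = 14,613.3333 s
14,613.3333 s / 3600 = 4.06 hours

4.06 hours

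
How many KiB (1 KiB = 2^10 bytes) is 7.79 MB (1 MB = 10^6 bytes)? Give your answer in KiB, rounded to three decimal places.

7.79 MB × 1,000,000 bytes/MB = 7,790,000 bytes
1 KiB = 1,024 bytes
7,790,000 / 1,024 = 7,607.422 KiB

7,607.422 KiB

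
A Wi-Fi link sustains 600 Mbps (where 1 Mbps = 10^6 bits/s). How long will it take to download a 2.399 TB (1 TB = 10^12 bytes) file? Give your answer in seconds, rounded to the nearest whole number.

31,987 seconds

2.399 TB = 2,399,000,000,000 bytes = 19,192,000,000,000 bits
600 Mbps = 600,000,000 bits/s
time = 19,192,000,000,000 / 600,000,000 = 31,987 s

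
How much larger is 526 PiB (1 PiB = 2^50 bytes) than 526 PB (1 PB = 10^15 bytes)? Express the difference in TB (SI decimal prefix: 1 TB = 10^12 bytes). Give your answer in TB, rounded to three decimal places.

526 PiB = 526 × 1,125,899,906,842,624 = 592,223,350,999,220,224 bytes
526 PB = 526 × 1,000,000,000,000,000 = 526,000,000,000,000,000 bytes
difference = 66,223,350,999,220,224 bytes
66,223,350,999,220,224 / 1,000,000,000,000 = 66,223.351 TB

66,223.351 TB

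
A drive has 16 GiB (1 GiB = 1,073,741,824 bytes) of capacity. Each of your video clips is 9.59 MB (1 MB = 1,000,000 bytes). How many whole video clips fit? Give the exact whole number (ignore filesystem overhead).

Capacity: 16 GiB = 17,179,869,184 bytes
Per item: 9.59 MB = 9,590,000 bytes
⌊17,179,869,184 / 9,590,000⌋ = 1,791

1,791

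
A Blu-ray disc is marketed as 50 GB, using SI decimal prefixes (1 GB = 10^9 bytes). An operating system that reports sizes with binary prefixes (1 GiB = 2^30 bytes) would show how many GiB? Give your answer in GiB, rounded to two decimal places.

46.57 GiB

50 GB = 50 × 10^9 bytes = 50,000,000,000 bytes
1 GiB = 2^30 bytes = 1,073,741,824 bytes
50,000,000,000 / 1,073,741,824 = 46.57 GiB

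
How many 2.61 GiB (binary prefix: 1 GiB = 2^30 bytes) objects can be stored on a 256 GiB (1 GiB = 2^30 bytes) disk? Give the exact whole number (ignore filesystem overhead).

Capacity: 256 GiB = 274,877,906,944 bytes
Per item: 2.61 GiB = 2,802,466,160.64 bytes
⌊274,877,906,944 / 2,802,466,160.64⌋ = 98

98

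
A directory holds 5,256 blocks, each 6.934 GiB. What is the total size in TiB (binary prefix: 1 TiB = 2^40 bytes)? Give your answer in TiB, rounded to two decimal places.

35.59 TiB

Total = 5,256 × 6.934 GiB = 36445.104 GiB
= 36445.104 × 1,073,741,824 bytes = 39,132,632,444,829.696 bytes
1 TiB = 1,099,511,627,776 bytes
39,132,632,444,829.696 / 1,099,511,627,776 = 35.59 TiB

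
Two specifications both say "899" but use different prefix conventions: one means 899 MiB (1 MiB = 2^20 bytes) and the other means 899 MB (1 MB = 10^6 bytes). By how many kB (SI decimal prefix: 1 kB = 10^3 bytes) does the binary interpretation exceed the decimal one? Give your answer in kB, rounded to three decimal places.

899 MiB = 899 × 1,048,576 = 942,669,824 bytes
899 MB = 899 × 1,000,000 = 899,000,000 bytes
difference = 43,669,824 bytes
43,669,824 / 1,000 = 43,669.824 kB

43,669.824 kB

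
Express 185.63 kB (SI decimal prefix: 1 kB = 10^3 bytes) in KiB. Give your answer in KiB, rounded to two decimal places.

185.63 kB = 185.63 × 10^3 bytes = 185,630 bytes
1 KiB = 1,024 bytes
185,630 / 1,024 = 181.28 KiB

181.28 KiB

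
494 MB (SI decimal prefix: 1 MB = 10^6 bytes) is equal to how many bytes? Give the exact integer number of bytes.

494,000,000 bytes

494 × 1,000,000 = 494,000,000 bytes  (1 MB = 10^6 bytes)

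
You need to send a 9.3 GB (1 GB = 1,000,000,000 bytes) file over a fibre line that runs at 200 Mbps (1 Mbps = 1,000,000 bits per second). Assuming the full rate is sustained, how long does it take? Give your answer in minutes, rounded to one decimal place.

6.2 minutes

9.3 GB = 9,300,000,000 bytes = 74,400,000,000 bits
200 Mbps = 200,000,000 bits/s
time = 74,400,000,000 / 200,000,000 = 372.00 s
372.00 s / 60 = 6.2 minutes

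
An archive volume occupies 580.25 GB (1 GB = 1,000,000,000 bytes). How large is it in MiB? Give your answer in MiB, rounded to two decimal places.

580.25 GB = 580.25 × 10^9 bytes = 580,250,000,000 bytes
1 MiB = 2^20 bytes = 1,048,576 bytes
580,250,000,000 / 1,048,576 = 553,369.52 MiB

553,369.52 MiB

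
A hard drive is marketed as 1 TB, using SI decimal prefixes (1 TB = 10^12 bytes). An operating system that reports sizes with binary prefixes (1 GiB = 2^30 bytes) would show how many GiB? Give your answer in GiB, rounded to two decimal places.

1 TB = 1 × 10^12 bytes = 1,000,000,000,000 bytes
1 GiB = 2^30 bytes = 1,073,741,824 bytes
1,000,000,000,000 / 1,073,741,824 = 931.32 GiB

931.32 GiB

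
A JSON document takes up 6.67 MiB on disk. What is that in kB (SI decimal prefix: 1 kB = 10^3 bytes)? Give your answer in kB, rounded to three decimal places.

6.67 MiB = 6.67 × 2^20 bytes = 6,994,001.92 bytes
1 kB = 10^3 bytes = 1,000 bytes
6,994,001.92 / 1,000 = 6,994.002 kB

6,994.002 kB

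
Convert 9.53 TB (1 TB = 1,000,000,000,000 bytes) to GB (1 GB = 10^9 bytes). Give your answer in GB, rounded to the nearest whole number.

9.53 TB = 9.53 × 10^12 bytes = 9,530,000,000,000 bytes
1 GB = 1,000,000,000 bytes
9,530,000,000,000 / 1,000,000,000 = 9,530 GB

9,530 GB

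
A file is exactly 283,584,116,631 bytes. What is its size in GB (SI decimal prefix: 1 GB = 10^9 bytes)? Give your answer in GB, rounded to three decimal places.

283,584,116,631 bytes given.
1 GB = 10^9 bytes = 1,000,000,000 bytes
283,584,116,631 / 1,000,000,000 = 283.584 GB

283.584 GB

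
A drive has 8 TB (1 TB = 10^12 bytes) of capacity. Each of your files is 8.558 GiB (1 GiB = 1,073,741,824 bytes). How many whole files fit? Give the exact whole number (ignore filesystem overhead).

870

Capacity: 8 TB = 8,000,000,000,000 bytes
Per item: 8.558 GiB = 9,189,082,529.792 bytes
⌊8,000,000,000,000 / 9,189,082,529.792⌋ = 870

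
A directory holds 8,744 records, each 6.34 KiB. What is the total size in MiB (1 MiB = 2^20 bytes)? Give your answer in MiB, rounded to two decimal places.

54.14 MiB

Total = 8,744 × 6.34 KiB = 55436.96 KiB
= 55436.96 × 1,024 bytes = 56,767,447.04 bytes
1 MiB = 1,048,576 bytes
56,767,447.04 / 1,048,576 = 54.14 MiB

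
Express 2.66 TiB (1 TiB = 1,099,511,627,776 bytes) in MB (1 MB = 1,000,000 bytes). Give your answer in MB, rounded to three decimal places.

2,924,700.930 MB

2.66 TiB = 2.66 × 2^40 bytes = 2,924,700,929,884.16 bytes
1 MB = 1,000,000 bytes
2,924,700,929,884.16 / 1,000,000 = 2,924,700.930 MB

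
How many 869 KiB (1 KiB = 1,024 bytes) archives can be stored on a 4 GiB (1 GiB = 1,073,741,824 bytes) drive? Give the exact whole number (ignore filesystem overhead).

4,826

Capacity: 4 GiB = 4,294,967,296 bytes
Per item: 869 KiB = 889,856 bytes
⌊4,294,967,296 / 889,856⌋ = 4,826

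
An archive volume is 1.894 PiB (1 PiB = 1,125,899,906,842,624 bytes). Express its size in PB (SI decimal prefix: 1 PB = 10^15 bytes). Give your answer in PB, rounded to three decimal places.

1.894 PiB × 1,125,899,906,842,624 bytes/PiB = 2,132,454,423,559,929.856 bytes
1 PB = 10^15 bytes = 1,000,000,000,000,000 bytes
2,132,454,423,559,929.856 / 1,000,000,000,000,000 = 2.132 PB

2.132 PB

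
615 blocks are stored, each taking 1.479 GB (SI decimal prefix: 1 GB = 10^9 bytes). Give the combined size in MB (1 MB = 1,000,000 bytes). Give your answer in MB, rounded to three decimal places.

909,585.000 MB

Total = 615 × 1.479 GB = 909.585 GB
= 909.585 × 1,000,000,000 bytes = 909,585,000,000 bytes
1 MB = 1,000,000 bytes
909,585,000,000 / 1,000,000 = 909,585.000 MB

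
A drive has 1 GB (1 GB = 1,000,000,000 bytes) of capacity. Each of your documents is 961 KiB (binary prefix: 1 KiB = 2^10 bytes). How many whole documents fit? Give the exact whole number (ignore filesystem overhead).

Capacity: 1 GB = 1,000,000,000 bytes
Per item: 961 KiB = 984,064 bytes
⌊1,000,000,000 / 984,064⌋ = 1,016

1,016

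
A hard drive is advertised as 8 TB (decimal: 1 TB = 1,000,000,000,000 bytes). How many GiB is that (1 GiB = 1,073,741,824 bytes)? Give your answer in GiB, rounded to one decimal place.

8 TB = 8 × 10^12 bytes = 8,000,000,000,000 bytes
1 GiB = 2^30 bytes = 1,073,741,824 bytes
8,000,000,000,000 / 1,073,741,824 = 7,450.6 GiB

7,450.6 GiB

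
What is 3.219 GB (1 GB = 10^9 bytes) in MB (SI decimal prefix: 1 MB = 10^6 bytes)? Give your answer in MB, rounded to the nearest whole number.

3,219 MB

3.219 GB = 3.219 × 10^9 bytes = 3,219,000,000 bytes
1 MB = 10^6 bytes = 1,000,000 bytes
3,219,000,000 / 1,000,000 = 3,219 MB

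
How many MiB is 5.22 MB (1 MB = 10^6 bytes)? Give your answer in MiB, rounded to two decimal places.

4.98 MiB

5.22 MB = 5.22 × 10^6 bytes = 5,220,000 bytes
1 MiB = 1,048,576 bytes
5,220,000 / 1,048,576 = 4.98 MiB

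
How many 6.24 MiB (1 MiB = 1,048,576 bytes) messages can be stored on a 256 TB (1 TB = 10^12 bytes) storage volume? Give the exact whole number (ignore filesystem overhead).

39,125,100

Capacity: 256 TB = 256,000,000,000,000 bytes
Per item: 6.24 MiB = 6,543,114.24 bytes
⌊256,000,000,000,000 / 6,543,114.24⌋ = 39,125,100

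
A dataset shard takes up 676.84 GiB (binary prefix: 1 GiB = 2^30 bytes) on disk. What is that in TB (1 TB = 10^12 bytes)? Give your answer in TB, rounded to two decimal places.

0.73 TB

676.84 GiB = 676.84 × 2^30 bytes = 726,751,416,156.16 bytes
1 TB = 1,000,000,000,000 bytes
726,751,416,156.16 / 1,000,000,000,000 = 0.73 TB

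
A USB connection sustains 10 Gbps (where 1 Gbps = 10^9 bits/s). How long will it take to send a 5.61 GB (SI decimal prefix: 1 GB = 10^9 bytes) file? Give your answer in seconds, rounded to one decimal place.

4.5 seconds

5.61 GB = 5,610,000,000 bytes = 44,880,000,000 bits
10 Gbps = 10,000,000,000 bits/s
time = 44,880,000,000 / 10,000,000,000 = 4.5 s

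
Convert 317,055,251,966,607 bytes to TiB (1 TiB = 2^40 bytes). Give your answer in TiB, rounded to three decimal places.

317,055,251,966,607 bytes given.
1 TiB = 1,099,511,627,776 bytes
317,055,251,966,607 / 1,099,511,627,776 = 288.360 TiB

288.360 TiB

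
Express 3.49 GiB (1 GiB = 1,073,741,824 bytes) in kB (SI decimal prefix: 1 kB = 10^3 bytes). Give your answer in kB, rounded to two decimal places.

3,747,358.97 kB

3.49 GiB = 3.49 × 2^30 bytes = 3,747,358,965.76 bytes
1 kB = 1,000 bytes
3,747,358,965.76 / 1,000 = 3,747,358.97 kB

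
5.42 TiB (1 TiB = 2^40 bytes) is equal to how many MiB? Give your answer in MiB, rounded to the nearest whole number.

5.42 TiB = 5.42 × 2^40 bytes = 5,959,353,022,545.92 bytes
1 MiB = 2^20 bytes = 1,048,576 bytes
5,959,353,022,545.92 / 1,048,576 = 5,683,282 MiB

5,683,282 MiB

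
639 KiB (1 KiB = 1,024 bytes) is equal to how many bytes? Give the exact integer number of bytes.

654,336 bytes

639 × 1,024 = 654,336 bytes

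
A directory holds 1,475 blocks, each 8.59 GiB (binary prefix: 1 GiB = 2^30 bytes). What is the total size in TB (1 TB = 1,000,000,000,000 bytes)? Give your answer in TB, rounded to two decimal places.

13.60 TB

Total = 1,475 × 8.59 GiB = 12670.25 GiB
= 12670.25 × 1,073,741,824 bytes = 13,604,577,345,536 bytes
1 TB = 1,000,000,000,000 bytes
13,604,577,345,536 / 1,000,000,000,000 = 13.60 TB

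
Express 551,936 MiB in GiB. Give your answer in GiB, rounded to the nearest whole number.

539 GiB

551,936 MiB × 1,048,576 bytes/MiB = 578,746,843,136 bytes
1 GiB = 2^30 bytes = 1,073,741,824 bytes
578,746,843,136 / 1,073,741,824 = 539 GiB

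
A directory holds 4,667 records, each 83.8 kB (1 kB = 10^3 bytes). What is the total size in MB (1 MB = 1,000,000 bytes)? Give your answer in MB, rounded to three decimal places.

391.095 MB

Total = 4,667 × 83.8 kB = 391094.6 kB
= 391094.6 × 1,000 bytes = 391,094,600 bytes
1 MB = 1,000,000 bytes
391,094,600 / 1,000,000 = 391.095 MB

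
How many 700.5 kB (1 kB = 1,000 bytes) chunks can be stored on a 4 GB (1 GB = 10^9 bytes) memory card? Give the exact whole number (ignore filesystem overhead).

5,710

Capacity: 4 GB = 4,000,000,000 bytes
Per item: 700.5 kB = 700,500 bytes
⌊4,000,000,000 / 700,500⌋ = 5,710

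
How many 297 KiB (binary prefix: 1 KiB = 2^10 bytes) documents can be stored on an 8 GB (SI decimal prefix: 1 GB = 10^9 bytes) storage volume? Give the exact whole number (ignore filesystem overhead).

26,304

Capacity: 8 GB = 8,000,000,000 bytes
Per item: 297 KiB = 304,128 bytes
⌊8,000,000,000 / 304,128⌋ = 26,304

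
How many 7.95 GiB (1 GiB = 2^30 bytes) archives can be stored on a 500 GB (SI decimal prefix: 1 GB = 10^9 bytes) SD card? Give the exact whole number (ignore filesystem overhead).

Capacity: 500 GB = 500,000,000,000 bytes
Per item: 7.95 GiB = 8,536,247,500.8 bytes
⌊500,000,000,000 / 8,536,247,500.8⌋ = 58

58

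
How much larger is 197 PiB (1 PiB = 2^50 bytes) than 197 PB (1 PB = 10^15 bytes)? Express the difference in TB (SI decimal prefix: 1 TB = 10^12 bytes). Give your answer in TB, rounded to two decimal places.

24,802.28 TB

197 PiB = 197 × 1,125,899,906,842,624 = 221,802,281,647,996,928 bytes
197 PB = 197 × 1,000,000,000,000,000 = 197,000,000,000,000,000 bytes
difference = 24,802,281,647,996,928 bytes
24,802,281,647,996,928 / 1,000,000,000,000 = 24,802.28 TB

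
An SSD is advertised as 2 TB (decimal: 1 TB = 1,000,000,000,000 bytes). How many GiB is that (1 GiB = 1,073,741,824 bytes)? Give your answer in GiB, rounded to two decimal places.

2 TB = 2 × 10^12 bytes = 2,000,000,000,000 bytes
1 GiB = 2^30 bytes = 1,073,741,824 bytes
2,000,000,000,000 / 1,073,741,824 = 1,862.65 GiB

1,862.65 GiB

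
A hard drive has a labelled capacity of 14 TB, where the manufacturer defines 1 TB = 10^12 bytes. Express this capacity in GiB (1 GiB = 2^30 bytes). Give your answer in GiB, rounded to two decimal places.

14 TB × 1,000,000,000,000 bytes/TB = 14,000,000,000,000 bytes
1 GiB = 1,073,741,824 bytes
14,000,000,000,000 / 1,073,741,824 = 13,038.52 GiB

13,038.52 GiB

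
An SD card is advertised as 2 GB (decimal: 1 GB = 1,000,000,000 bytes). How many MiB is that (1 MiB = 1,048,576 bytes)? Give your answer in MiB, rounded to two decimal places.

2 GB × 1,000,000,000 bytes/GB = 2,000,000,000 bytes
1 MiB = 1,048,576 bytes
2,000,000,000 / 1,048,576 = 1,907.35 MiB

1,907.35 MiB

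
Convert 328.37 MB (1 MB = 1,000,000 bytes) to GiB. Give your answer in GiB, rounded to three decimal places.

0.306 GiB

328.37 MB = 328.37 × 10^6 bytes = 328,370,000 bytes
1 GiB = 2^30 bytes = 1,073,741,824 bytes
328,370,000 / 1,073,741,824 = 0.306 GiB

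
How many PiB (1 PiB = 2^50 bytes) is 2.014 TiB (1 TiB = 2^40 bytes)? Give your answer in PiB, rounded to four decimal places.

0.0020 PiB

2.014 TiB × 1,099,511,627,776 bytes/TiB = 2,214,416,418,340.864 bytes
1 PiB = 1,125,899,906,842,624 bytes
2,214,416,418,340.864 / 1,125,899,906,842,624 = 0.0020 PiB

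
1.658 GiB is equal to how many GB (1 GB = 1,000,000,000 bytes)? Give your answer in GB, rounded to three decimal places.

1.780 GB

1.658 GiB × 1,073,741,824 bytes/GiB = 1,780,263,944.192 bytes
1 GB = 10^9 bytes = 1,000,000,000 bytes
1,780,263,944.192 / 1,000,000,000 = 1.780 GB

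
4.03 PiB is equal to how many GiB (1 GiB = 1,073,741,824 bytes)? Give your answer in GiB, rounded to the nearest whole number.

4.03 PiB = 4.03 × 2^50 bytes = 4,537,376,624,575,774.72 bytes
1 GiB = 1,073,741,824 bytes
4,537,376,624,575,774.72 / 1,073,741,824 = 4,225,761 GiB

4,225,761 GiB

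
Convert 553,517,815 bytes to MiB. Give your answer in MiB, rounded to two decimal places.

527.88 MiB

553,517,815 bytes given.
1 MiB = 1,048,576 bytes
553,517,815 / 1,048,576 = 527.88 MiB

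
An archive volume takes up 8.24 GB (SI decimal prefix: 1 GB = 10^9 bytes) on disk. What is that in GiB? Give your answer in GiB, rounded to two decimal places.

7.67 GiB

8.24 GB × 1,000,000,000 bytes/GB = 8,240,000,000 bytes
1 GiB = 2^30 bytes = 1,073,741,824 bytes
8,240,000,000 / 1,073,741,824 = 7.67 GiB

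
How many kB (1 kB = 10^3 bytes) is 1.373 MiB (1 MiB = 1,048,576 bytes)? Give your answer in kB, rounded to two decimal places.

1,439.69 kB

1.373 MiB = 1.373 × 2^20 bytes = 1,439,694.848 bytes
1 kB = 10^3 bytes = 1,000 bytes
1,439,694.848 / 1,000 = 1,439.69 kB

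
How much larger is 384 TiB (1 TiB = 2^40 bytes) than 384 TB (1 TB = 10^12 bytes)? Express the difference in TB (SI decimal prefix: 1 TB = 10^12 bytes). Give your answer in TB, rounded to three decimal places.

38.212 TB

384 TiB = 384 × 1,099,511,627,776 = 422,212,465,065,984 bytes
384 TB = 384 × 1,000,000,000,000 = 384,000,000,000,000 bytes
difference = 38,212,465,065,984 bytes
38,212,465,065,984 / 1,000,000,000,000 = 38.212 TB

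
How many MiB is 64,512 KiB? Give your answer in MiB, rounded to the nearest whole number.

64,512 KiB = 64,512 × 2^10 bytes = 66,060,288 bytes
1 MiB = 1,048,576 bytes
66,060,288 / 1,048,576 = 63 MiB

63 MiB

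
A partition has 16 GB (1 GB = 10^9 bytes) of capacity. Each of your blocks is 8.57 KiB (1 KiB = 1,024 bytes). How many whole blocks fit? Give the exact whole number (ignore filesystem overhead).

Capacity: 16 GB = 16,000,000,000 bytes
Per item: 8.57 KiB = 8,775.68 bytes
⌊16,000,000,000 / 8,775.68⌋ = 1,823,220

1,823,220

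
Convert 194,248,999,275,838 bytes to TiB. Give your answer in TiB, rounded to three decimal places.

194,248,999,275,838 bytes given.
1 TiB = 1,099,511,627,776 bytes
194,248,999,275,838 / 1,099,511,627,776 = 176.668 TiB

176.668 TiB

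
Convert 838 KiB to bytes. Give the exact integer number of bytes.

858,112 bytes

838 × 1,024 = 858,112 bytes  (1 KiB = 2^10 bytes)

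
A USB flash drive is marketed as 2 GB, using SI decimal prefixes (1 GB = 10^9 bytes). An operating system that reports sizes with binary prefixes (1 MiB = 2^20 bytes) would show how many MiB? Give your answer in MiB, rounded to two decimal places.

1,907.35 MiB

2 GB = 2 × 10^9 bytes = 2,000,000,000 bytes
1 MiB = 1,048,576 bytes
2,000,000,000 / 1,048,576 = 1,907.35 MiB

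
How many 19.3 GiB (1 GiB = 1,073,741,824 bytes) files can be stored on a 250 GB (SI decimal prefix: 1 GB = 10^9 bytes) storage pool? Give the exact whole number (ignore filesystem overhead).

12

Capacity: 250 GB = 250,000,000,000 bytes
Per item: 19.3 GiB = 20,723,217,203.2 bytes
⌊250,000,000,000 / 20,723,217,203.2⌋ = 12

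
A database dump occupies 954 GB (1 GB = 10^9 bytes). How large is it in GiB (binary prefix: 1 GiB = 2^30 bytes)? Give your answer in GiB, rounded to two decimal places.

888.48 GiB

954 GB × 1,000,000,000 bytes/GB = 954,000,000,000 bytes
1 GiB = 2^30 bytes = 1,073,741,824 bytes
954,000,000,000 / 1,073,741,824 = 888.48 GiB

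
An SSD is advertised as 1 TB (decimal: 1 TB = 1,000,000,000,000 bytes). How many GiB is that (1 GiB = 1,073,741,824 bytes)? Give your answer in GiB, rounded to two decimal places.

931.32 GiB

1 TB = 1 × 10^12 bytes = 1,000,000,000,000 bytes
1 GiB = 1,073,741,824 bytes
1,000,000,000,000 / 1,073,741,824 = 931.32 GiB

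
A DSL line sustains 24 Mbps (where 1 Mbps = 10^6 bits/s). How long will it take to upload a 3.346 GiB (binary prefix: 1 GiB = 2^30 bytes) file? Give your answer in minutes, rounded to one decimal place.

20.0 minutes

3.346 GiB = 3,592,740,143.104 bytes = 28,741,921,144.832 bits
24 Mbps = 24,000,000 bits/s
time = 28,741,921,144.832 / 24,000,000 = 1,197.58 s
1,197.58 s / 60 = 20.0 minutes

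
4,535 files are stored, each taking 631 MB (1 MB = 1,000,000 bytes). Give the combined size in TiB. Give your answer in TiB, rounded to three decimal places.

Total = 4,535 × 631 MB = 2,861,585 MB
= 2,861,585 × 1,000,000 bytes = 2,861,585,000,000 bytes
1 TiB = 1,099,511,627,776 bytes
2,861,585,000,000 / 1,099,511,627,776 = 2.603 TiB

2.603 TiB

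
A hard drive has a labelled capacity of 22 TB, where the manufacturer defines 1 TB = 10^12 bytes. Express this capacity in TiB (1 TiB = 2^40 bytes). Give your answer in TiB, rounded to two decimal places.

22 TB × 1,000,000,000,000 bytes/TB = 22,000,000,000,000 bytes
1 TiB = 2^40 bytes = 1,099,511,627,776 bytes
22,000,000,000,000 / 1,099,511,627,776 = 20.01 TiB

20.01 TiB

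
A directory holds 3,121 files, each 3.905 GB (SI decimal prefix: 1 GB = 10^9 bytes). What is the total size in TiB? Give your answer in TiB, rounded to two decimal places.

Total = 3,121 × 3.905 GB = 12187.505 GB
= 12187.505 × 1,000,000,000 bytes = 12,187,505,000,000 bytes
1 TiB = 1,099,511,627,776 bytes
12,187,505,000,000 / 1,099,511,627,776 = 11.08 TiB

11.08 TiB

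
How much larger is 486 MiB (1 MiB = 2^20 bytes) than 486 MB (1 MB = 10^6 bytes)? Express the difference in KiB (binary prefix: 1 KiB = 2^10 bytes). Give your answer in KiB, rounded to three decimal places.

23,054.625 KiB

486 MiB = 486 × 1,048,576 = 509,607,936 bytes
486 MB = 486 × 1,000,000 = 486,000,000 bytes
difference = 23,607,936 bytes
23,607,936 / 1,024 = 23,054.625 KiB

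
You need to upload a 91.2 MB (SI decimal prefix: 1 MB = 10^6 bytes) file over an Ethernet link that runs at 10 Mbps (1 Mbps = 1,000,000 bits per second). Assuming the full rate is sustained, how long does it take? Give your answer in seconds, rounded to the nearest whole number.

91.2 MB = 91,200,000 bytes = 729,600,000 bits
10 Mbps = 10,000,000 bits/s
time = 729,600,000 / 10,000,000 = 73 s

73 seconds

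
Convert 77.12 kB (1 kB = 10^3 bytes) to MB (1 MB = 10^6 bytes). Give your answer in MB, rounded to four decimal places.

0.0771 MB

77.12 kB = 77.12 × 10^3 bytes = 77,120 bytes
1 MB = 10^6 bytes = 1,000,000 bytes
77,120 / 1,000,000 = 0.0771 MB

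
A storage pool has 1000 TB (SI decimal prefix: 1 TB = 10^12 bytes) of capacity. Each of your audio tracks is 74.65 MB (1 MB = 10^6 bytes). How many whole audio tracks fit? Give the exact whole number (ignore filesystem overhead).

Capacity: 1000 TB = 1,000,000,000,000,000 bytes
Per item: 74.65 MB = 74,650,000 bytes
⌊1,000,000,000,000,000 / 74,650,000⌋ = 13,395,847

13,395,847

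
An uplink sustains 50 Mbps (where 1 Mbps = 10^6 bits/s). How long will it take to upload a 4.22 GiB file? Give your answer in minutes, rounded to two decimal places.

4.22 GiB = 4,531,190,497.28 bytes = 36,249,523,978.24 bits
50 Mbps = 50,000,000 bits/s
time = 36,249,523,978.24 / 50,000,000 = 724.990 s
724.990 s / 60 = 12.08 minutes

12.08 minutes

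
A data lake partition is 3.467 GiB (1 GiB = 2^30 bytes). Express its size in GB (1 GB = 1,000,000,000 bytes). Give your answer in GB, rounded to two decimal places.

3.72 GB

3.467 GiB × 1,073,741,824 bytes/GiB = 3,722,662,903.808 bytes
1 GB = 1,000,000,000 bytes
3,722,662,903.808 / 1,000,000,000 = 3.72 GB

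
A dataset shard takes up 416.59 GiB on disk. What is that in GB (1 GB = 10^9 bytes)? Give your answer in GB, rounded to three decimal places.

416.59 GiB × 1,073,741,824 bytes/GiB = 447,310,106,460.16 bytes
1 GB = 1,000,000,000 bytes
447,310,106,460.16 / 1,000,000,000 = 447.310 GB

447.310 GB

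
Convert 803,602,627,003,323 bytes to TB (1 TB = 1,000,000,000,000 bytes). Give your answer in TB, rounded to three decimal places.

803.603 TB

803,602,627,003,323 bytes given.
1 TB = 10^12 bytes = 1,000,000,000,000 bytes
803,602,627,003,323 / 1,000,000,000,000 = 803.603 TB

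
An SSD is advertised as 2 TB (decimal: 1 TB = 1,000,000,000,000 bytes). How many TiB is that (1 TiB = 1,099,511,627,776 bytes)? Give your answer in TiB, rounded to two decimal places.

2 TB = 2 × 10^12 bytes = 2,000,000,000,000 bytes
1 TiB = 2^40 bytes = 1,099,511,627,776 bytes
2,000,000,000,000 / 1,099,511,627,776 = 1.82 TiB

1.82 TiB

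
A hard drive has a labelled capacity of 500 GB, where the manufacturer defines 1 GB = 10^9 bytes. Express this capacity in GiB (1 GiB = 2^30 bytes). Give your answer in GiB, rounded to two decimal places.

500 GB = 500 × 10^9 bytes = 500,000,000,000 bytes
1 GiB = 1,073,741,824 bytes
500,000,000,000 / 1,073,741,824 = 465.66 GiB

465.66 GiB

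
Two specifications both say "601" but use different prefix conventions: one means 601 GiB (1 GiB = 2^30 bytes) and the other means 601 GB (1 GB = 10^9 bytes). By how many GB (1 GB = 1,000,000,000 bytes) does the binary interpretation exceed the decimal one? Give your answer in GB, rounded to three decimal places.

601 GiB = 601 × 1,073,741,824 = 645,318,836,224 bytes
601 GB = 601 × 1,000,000,000 = 601,000,000,000 bytes
difference = 44,318,836,224 bytes
44,318,836,224 / 1,000,000,000 = 44.319 GB

44.319 GB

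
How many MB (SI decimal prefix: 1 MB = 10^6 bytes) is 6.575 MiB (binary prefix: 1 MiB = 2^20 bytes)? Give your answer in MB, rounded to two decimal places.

6.89 MB

6.575 MiB = 6.575 × 2^20 bytes = 6,894,387.2 bytes
1 MB = 1,000,000 bytes
6,894,387.2 / 1,000,000 = 6.89 MB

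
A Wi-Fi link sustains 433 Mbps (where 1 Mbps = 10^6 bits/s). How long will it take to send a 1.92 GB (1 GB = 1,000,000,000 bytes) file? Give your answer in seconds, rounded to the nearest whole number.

1.92 GB = 1,920,000,000 bytes = 15,360,000,000 bits
433 Mbps = 433,000,000 bits/s
time = 15,360,000,000 / 433,000,000 = 35 s

35 seconds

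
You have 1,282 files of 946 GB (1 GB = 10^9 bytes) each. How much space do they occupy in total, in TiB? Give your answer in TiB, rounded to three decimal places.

Total = 1,282 × 946 GB = 1,212,772 GB
= 1,212,772 × 1,000,000,000 bytes = 1,212,772,000,000,000 bytes
1 TiB = 1,099,511,627,776 bytes
1,212,772,000,000,000 / 1,099,511,627,776 = 1,103.010 TiB

1,103.010 TiB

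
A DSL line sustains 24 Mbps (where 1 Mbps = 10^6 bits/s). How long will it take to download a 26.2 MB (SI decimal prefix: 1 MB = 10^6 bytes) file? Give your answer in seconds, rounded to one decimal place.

8.7 seconds

26.2 MB = 26,200,000 bytes = 209,600,000 bits
24 Mbps = 24,000,000 bits/s
time = 209,600,000 / 24,000,000 = 8.7 s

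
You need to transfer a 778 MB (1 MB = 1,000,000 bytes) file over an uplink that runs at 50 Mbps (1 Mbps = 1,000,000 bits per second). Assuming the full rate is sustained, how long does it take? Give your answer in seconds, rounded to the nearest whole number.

778 MB = 778,000,000 bytes = 6,224,000,000 bits
50 Mbps = 50,000,000 bits/s
time = 6,224,000,000 / 50,000,000 = 124 s

124 seconds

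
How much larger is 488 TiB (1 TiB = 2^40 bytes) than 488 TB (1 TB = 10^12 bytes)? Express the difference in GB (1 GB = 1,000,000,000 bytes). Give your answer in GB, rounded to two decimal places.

488 TiB = 488 × 1,099,511,627,776 = 536,561,674,354,688 bytes
488 TB = 488 × 1,000,000,000,000 = 488,000,000,000,000 bytes
difference = 48,561,674,354,688 bytes
48,561,674,354,688 / 1,000,000,000 = 48,561.67 GB

48,561.67 GB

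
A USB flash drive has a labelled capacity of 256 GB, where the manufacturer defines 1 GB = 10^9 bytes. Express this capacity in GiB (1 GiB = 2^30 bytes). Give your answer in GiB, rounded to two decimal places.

238.42 GiB

256 GB × 1,000,000,000 bytes/GB = 256,000,000,000 bytes
1 GiB = 2^30 bytes = 1,073,741,824 bytes
256,000,000,000 / 1,073,741,824 = 238.42 GiB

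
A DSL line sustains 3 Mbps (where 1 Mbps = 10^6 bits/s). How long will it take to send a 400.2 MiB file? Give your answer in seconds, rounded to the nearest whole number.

1,119 seconds

400.2 MiB = 419,640,115.2 bytes = 3,357,120,921.6 bits
3 Mbps = 3,000,000 bits/s
time = 3,357,120,921.6 / 3,000,000 = 1,119 s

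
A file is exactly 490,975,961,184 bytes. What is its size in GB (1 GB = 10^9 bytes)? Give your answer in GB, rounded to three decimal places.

490.976 GB

490,975,961,184 bytes given.
1 GB = 1,000,000,000 bytes
490,975,961,184 / 1,000,000,000 = 490.976 GB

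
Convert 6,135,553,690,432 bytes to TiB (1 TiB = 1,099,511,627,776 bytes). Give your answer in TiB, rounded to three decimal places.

5.580 TiB

6,135,553,690,432 bytes given.
1 TiB = 2^40 bytes = 1,099,511,627,776 bytes
6,135,553,690,432 / 1,099,511,627,776 = 5.580 TiB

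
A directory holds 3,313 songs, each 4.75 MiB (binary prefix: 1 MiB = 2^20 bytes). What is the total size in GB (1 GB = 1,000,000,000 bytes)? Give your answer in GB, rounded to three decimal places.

16.501 GB

Total = 3,313 × 4.75 MiB = 15736.75 MiB
= 15736.75 × 1,048,576 bytes = 16,501,178,368 bytes
1 GB = 1,000,000,000 bytes
16,501,178,368 / 1,000,000,000 = 16.501 GB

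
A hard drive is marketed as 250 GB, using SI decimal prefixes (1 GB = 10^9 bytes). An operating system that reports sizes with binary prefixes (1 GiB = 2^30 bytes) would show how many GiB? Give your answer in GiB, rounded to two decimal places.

250 GB = 250 × 10^9 bytes = 250,000,000,000 bytes
1 GiB = 1,073,741,824 bytes
250,000,000,000 / 1,073,741,824 = 232.83 GiB

232.83 GiB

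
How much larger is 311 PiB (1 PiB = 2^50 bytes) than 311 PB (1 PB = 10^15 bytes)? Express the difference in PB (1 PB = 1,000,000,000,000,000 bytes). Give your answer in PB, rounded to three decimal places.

311 PiB = 311 × 1,125,899,906,842,624 = 350,154,871,028,056,064 bytes
311 PB = 311 × 1,000,000,000,000,000 = 311,000,000,000,000,000 bytes
difference = 39,154,871,028,056,064 bytes
39,154,871,028,056,064 / 1,000,000,000,000,000 = 39.155 PB

39.155 PB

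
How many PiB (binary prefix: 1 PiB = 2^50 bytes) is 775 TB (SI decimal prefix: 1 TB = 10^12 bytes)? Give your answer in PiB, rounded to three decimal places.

775 TB = 775 × 10^12 bytes = 775,000,000,000,000 bytes
1 PiB = 2^50 bytes = 1,125,899,906,842,624 bytes
775,000,000,000,000 / 1,125,899,906,842,624 = 0.688 PiB

0.688 PiB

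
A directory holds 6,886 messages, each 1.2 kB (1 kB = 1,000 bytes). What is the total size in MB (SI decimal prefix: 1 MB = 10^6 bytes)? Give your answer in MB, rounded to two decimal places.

Total = 6,886 × 1.2 kB = 8263.2 kB
= 8263.2 × 1,000 bytes = 8,263,200 bytes
1 MB = 1,000,000 bytes
8,263,200 / 1,000,000 = 8.26 MB

8.26 MB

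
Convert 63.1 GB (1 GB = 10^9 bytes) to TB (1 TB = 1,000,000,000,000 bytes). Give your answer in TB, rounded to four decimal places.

63.1 GB = 63.1 × 10^9 bytes = 63,100,000,000 bytes
1 TB = 10^12 bytes = 1,000,000,000,000 bytes
63,100,000,000 / 1,000,000,000,000 = 0.0631 TB

0.0631 TB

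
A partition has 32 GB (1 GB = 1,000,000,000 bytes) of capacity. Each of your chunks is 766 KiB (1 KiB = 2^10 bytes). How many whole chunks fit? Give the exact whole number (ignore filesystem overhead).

Capacity: 32 GB = 32,000,000,000 bytes
Per item: 766 KiB = 784,384 bytes
⌊32,000,000,000 / 784,384⌋ = 40,796

40,796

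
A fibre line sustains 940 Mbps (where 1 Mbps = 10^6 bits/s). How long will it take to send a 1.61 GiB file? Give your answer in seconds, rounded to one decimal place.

14.7 seconds

1.61 GiB = 1,728,724,336.64 bytes = 13,829,794,693.12 bits
940 Mbps = 940,000,000 bits/s
time = 13,829,794,693.12 / 940,000,000 = 14.7 s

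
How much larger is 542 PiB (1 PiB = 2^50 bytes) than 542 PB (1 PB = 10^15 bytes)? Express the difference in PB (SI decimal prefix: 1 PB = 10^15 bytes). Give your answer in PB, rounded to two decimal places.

542 PiB = 542 × 1,125,899,906,842,624 = 610,237,749,508,702,208 bytes
542 PB = 542 × 1,000,000,000,000,000 = 542,000,000,000,000,000 bytes
difference = 68,237,749,508,702,208 bytes
68,237,749,508,702,208 / 1,000,000,000,000,000 = 68.24 PB

68.24 PB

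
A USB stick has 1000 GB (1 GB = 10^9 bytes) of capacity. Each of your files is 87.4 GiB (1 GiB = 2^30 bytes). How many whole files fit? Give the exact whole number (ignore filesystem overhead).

10

Capacity: 1000 GB = 1,000,000,000,000 bytes
Per item: 87.4 GiB = 93,845,035,417.6 bytes
⌊1,000,000,000,000 / 93,845,035,417.6⌋ = 10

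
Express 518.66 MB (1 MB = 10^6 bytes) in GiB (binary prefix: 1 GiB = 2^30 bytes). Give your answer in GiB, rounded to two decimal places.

518.66 MB × 1,000,000 bytes/MB = 518,660,000 bytes
1 GiB = 1,073,741,824 bytes
518,660,000 / 1,073,741,824 = 0.48 GiB

0.48 GiB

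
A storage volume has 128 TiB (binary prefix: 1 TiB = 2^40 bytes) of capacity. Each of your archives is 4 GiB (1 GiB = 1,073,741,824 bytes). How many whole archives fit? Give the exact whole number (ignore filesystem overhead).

32,768

Capacity: 128 TiB = 140,737,488,355,328 bytes
Per item: 4 GiB = 4,294,967,296 bytes
⌊140,737,488,355,328 / 4,294,967,296⌋ = 32,768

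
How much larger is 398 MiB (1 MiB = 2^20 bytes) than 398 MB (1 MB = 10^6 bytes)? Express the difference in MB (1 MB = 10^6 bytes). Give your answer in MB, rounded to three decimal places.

19.333 MB

398 MiB = 398 × 1,048,576 = 417,333,248 bytes
398 MB = 398 × 1,000,000 = 398,000,000 bytes
difference = 19,333,248 bytes
19,333,248 / 1,000,000 = 19.333 MB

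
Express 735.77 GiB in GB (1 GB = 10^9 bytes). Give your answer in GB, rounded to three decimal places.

790.027 GB

735.77 GiB = 735.77 × 2^30 bytes = 790,027,021,844.48 bytes
1 GB = 1,000,000,000 bytes
790,027,021,844.48 / 1,000,000,000 = 790.027 GB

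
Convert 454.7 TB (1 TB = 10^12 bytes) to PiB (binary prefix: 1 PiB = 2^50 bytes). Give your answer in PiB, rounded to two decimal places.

454.7 TB × 1,000,000,000,000 bytes/TB = 454,700,000,000,000 bytes
1 PiB = 1,125,899,906,842,624 bytes
454,700,000,000,000 / 1,125,899,906,842,624 = 0.40 PiB

0.40 PiB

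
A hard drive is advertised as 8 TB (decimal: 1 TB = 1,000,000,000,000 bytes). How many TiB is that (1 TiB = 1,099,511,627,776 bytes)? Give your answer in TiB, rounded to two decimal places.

8 TB × 1,000,000,000,000 bytes/TB = 8,000,000,000,000 bytes
1 TiB = 2^40 bytes = 1,099,511,627,776 bytes
8,000,000,000,000 / 1,099,511,627,776 = 7.28 TiB

7.28 TiB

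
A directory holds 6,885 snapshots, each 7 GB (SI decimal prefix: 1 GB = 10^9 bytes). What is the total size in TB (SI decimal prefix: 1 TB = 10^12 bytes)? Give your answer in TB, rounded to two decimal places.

48.20 TB

Total = 6,885 × 7 GB = 48,195 GB
= 48,195 × 1,000,000,000 bytes = 48,195,000,000,000 bytes
1 TB = 1,000,000,000,000 bytes
48,195,000,000,000 / 1,000,000,000,000 = 48.20 TB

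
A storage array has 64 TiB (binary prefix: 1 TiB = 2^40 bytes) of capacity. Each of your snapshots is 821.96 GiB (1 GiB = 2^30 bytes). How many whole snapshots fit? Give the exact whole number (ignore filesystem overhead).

79

Capacity: 64 TiB = 70,368,744,177,664 bytes
Per item: 821.96 GiB = 882,572,829,655.04 bytes
⌊70,368,744,177,664 / 882,572,829,655.04⌋ = 79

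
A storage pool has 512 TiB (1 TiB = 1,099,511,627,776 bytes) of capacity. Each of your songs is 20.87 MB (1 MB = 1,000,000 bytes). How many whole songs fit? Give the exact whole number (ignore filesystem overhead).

26,974,123

Capacity: 512 TiB = 562,949,953,421,312 bytes
Per item: 20.87 MB = 20,870,000 bytes
⌊562,949,953,421,312 / 20,870,000⌋ = 26,974,123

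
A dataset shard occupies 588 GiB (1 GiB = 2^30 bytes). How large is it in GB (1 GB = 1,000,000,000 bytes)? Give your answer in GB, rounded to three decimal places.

588 GiB = 588 × 2^30 bytes = 631,360,192,512 bytes
1 GB = 1,000,000,000 bytes
631,360,192,512 / 1,000,000,000 = 631.360 GB

631.360 GB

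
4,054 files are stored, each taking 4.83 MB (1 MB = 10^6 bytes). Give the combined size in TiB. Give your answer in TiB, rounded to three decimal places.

Total = 4,054 × 4.83 MB = 19580.82 MB
= 19580.82 × 1,000,000 bytes = 19,580,820,000 bytes
1 TiB = 1,099,511,627,776 bytes
19,580,820,000 / 1,099,511,627,776 = 0.018 TiB

0.018 TiB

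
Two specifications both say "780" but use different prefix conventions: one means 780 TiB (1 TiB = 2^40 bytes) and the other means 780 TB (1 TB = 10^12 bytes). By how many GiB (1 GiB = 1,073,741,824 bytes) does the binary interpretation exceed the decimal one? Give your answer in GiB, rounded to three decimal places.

780 TiB = 780 × 1,099,511,627,776 = 857,619,069,665,280 bytes
780 TB = 780 × 1,000,000,000,000 = 780,000,000,000,000 bytes
difference = 77,619,069,665,280 bytes
77,619,069,665,280 / 1,073,741,824 = 72,288.392 GiB

72,288.392 GiB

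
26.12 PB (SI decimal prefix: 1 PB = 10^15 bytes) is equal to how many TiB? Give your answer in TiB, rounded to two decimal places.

23,756.00 TiB

26.12 PB × 1,000,000,000,000,000 bytes/PB = 26,120,000,000,000,000 bytes
1 TiB = 2^40 bytes = 1,099,511,627,776 bytes
26,120,000,000,000,000 / 1,099,511,627,776 = 23,756.00 TiB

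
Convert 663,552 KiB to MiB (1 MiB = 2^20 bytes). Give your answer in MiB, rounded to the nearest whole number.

648 MiB

663,552 KiB = 663,552 × 2^10 bytes = 679,477,248 bytes
1 MiB = 2^20 bytes = 1,048,576 bytes
679,477,248 / 1,048,576 = 648 MiB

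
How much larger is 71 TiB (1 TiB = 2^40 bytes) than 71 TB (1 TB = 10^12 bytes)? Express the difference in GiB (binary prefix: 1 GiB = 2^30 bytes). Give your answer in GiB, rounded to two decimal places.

6,580.10 GiB

71 TiB = 71 × 1,099,511,627,776 = 78,065,325,572,096 bytes
71 TB = 71 × 1,000,000,000,000 = 71,000,000,000,000 bytes
difference = 7,065,325,572,096 bytes
7,065,325,572,096 / 1,073,741,824 = 6,580.10 GiB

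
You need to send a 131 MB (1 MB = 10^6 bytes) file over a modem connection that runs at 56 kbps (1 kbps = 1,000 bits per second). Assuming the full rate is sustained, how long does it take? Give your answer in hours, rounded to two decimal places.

5.20 hours

131 MB = 131,000,000 bytes = 1,048,000,000 bits
56 kbps = 56,000 bits/s
time = 1,048,000,000 / 56,000 = 18,714.2857 s
18,714.2857 s / 3600 = 5.20 hours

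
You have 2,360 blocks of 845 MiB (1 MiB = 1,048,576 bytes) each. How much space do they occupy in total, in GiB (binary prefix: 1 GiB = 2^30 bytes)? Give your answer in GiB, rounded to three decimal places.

Total = 2,360 × 845 MiB = 1,994,200 MiB
= 1,994,200 × 1,048,576 bytes = 2,091,070,259,200 bytes
1 GiB = 1,073,741,824 bytes
2,091,070,259,200 / 1,073,741,824 = 1,947.461 GiB

1,947.461 GiB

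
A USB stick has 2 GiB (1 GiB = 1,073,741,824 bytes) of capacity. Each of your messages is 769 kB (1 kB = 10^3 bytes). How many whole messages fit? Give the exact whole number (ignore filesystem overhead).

2,792

Capacity: 2 GiB = 2,147,483,648 bytes
Per item: 769 kB = 769,000 bytes
⌊2,147,483,648 / 769,000⌋ = 2,792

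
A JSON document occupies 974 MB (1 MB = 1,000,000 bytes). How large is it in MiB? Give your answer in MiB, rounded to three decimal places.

974 MB = 974 × 10^6 bytes = 974,000,000 bytes
1 MiB = 2^20 bytes = 1,048,576 bytes
974,000,000 / 1,048,576 = 928.879 MiB

928.879 MiB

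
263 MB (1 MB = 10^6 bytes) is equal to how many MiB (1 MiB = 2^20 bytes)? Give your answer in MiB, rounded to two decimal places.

250.82 MiB

263 MB = 263 × 10^6 bytes = 263,000,000 bytes
1 MiB = 1,048,576 bytes
263,000,000 / 1,048,576 = 250.82 MiB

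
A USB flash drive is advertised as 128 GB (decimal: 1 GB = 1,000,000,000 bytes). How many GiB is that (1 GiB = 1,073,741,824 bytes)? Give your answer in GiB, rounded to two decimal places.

128 GB × 1,000,000,000 bytes/GB = 128,000,000,000 bytes
1 GiB = 2^30 bytes = 1,073,741,824 bytes
128,000,000,000 / 1,073,741,824 = 119.21 GiB

119.21 GiB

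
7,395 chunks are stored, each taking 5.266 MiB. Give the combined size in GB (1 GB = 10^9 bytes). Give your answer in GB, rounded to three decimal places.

Total = 7,395 × 5.266 MiB = 38942.07 MiB
= 38942.07 × 1,048,576 bytes = 40,833,719,992.32 bytes
1 GB = 1,000,000,000 bytes
40,833,719,992.32 / 1,000,000,000 = 40.834 GB

40.834 GB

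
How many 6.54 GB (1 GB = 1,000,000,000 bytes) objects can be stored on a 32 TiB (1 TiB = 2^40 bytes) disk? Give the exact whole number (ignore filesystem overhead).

5,379

Capacity: 32 TiB = 35,184,372,088,832 bytes
Per item: 6.54 GB = 6,540,000,000 bytes
⌊35,184,372,088,832 / 6,540,000,000⌋ = 5,379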